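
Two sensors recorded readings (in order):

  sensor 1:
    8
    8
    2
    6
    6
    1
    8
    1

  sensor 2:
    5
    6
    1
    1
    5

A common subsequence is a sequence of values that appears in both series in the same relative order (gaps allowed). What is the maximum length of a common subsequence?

3

One common subsequence of length 3: 6 [5,2], 1 [6,3], 1 [8,4]. dp[8][5] = 3 confirms this is the maximum.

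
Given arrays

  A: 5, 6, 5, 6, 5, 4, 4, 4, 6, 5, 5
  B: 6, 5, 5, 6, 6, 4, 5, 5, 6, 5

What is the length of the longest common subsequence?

6

Pick 5 at A[1]=B[3] → 6 at A[2]=B[5] → 5 at A[3]=B[7] → 5 at A[5]=B[8] → 6 at A[9]=B[9] → 5 at A[11]=B[10]; all 6 values appear in both, in order. dp[11][10] = 6 confirms this is the maximum.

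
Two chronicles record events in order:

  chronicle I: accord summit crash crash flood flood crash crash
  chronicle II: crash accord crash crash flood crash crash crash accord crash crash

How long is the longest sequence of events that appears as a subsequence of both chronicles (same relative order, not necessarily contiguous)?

Taking accord (chronicle I #1, chronicle II #2), then crash (chronicle I #3, chronicle II #3), then crash (chronicle I #4, chronicle II #4), then flood (chronicle I #5, chronicle II #5), then crash (chronicle I #7, chronicle II #10), then crash (chronicle I #8, chronicle II #11) gives a common subsequence of length 6, and the DP table's final entry dp[8][11] is also 6, so no common subsequence is longer.

6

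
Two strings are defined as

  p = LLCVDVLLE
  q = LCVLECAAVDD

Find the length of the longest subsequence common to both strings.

Let dp[i][j] be the LCS length of the first i characters of p and the first j characters of q. dp[i][j] = dp[i-1][j-1]+1 when the i-th and j-th characters match, else max(dp[i-1][j], dp[i][j-1]).
    ·  L  C  V  L  E  C  A  A  V  D  D
 ·  0  0  0  0  0  0  0  0  0  0  0  0
 L  0  1  1  1  1  1  1  1  1  1  1  1
 L  0  1  1  1  2  2  2  2  2  2  2  2
 C  0  1  2  2  2  2  3  3  3  3  3  3
 V  0  1  2  3  3  3  3  3  3  4  4  4
 D  0  1  2  3  3  3  3  3  3  4  5  5
 V  0  1  2  3  3  3  3  3  3  4  5  5
 L  0  1  2  3  4  4  4  4  4  4  5  5
 L  0  1  2  3  4  4  4  4  4  4  5  5
 E  0  1  2  3  4  5  5  5  5  5  5  5
dp[9][11] = 5. One LCS (by backtracking along matches): LLCVD.

5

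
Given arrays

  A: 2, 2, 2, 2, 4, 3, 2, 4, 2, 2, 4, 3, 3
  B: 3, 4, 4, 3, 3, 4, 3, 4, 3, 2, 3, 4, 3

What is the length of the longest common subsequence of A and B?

Match 4 (A #5, B #6), then 3 (A #6, B #7), then 4 (A #8, B #8), then 2 (A #9, B #10), then 4 (A #11, B #12), then 3 (A #13, B #13) — 6 values in the same relative order in both. dp[13][13] = 6 confirms this is the maximum.

6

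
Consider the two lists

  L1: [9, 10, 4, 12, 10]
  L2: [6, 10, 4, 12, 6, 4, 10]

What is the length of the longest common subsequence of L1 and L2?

One common subsequence of length 4: 10 (L1 #2, L2 #2), then 4 (L1 #3, L2 #3), then 12 (L1 #4, L2 #4), then 10 (L1 #5, L2 #7), and the DP table's final entry dp[5][7] is also 4, so no common subsequence is longer.

4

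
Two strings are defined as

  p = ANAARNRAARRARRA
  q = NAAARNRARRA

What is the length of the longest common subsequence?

Pick A at p[1]=q[2], A at p[3]=q[3], A at p[4]=q[4], R at p[5]=q[5], N at p[6]=q[6], R at p[11]=q[7], A at p[12]=q[8], R at p[13]=q[9], R at p[14]=q[10], A at p[15]=q[11]; all 10 characters appear in both, in order, and the DP table's final entry dp[15][11] is also 10, so no common subsequence is longer.

10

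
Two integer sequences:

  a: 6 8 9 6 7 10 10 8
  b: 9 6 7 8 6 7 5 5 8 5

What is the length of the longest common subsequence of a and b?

5

Let dp[i][j] be the LCS length of the first i values of a and the first j values of b. dp[i][j] = dp[i-1][j-1]+1 when the i-th and j-th values match, else max(dp[i-1][j], dp[i][j-1]).
    ·  9  6  7  8  6  7  5  5  8  5
 ·  0  0  0  0  0  0  0  0  0  0  0
 6  0  0  1  1  1  1  1  1  1  1  1
 8  0  0  1  1  2  2  2  2  2  2  2
 9  0  1  1  1  2  2  2  2  2  2  2
 6  0  1  2  2  2  3  3  3  3  3  3
 7  0  1  2  3  3  3  4  4  4  4  4
10  0  1  2  3  3  3  4  4  4  4  4
10  0  1  2  3  3  3  4  4  4  4  4
 8  0  1  2  3  4  4  4  4  4  5  5
dp[8][10] = 5. One LCS (by backtracking along matches): 6, 8, 6, 7, 8.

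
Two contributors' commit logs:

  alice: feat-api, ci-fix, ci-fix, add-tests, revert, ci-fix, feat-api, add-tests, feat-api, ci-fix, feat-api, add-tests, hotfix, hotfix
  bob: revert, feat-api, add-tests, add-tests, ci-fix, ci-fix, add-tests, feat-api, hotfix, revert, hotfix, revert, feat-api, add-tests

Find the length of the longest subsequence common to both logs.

Pick feat-api at alice[1]=bob[2] → ci-fix at alice[2]=bob[5] → ci-fix at alice[3]=bob[6] → add-tests at alice[4]=bob[7] → revert at alice[5]=bob[12] → feat-api at alice[11]=bob[13] → add-tests at alice[12]=bob[14]; all 7 commits appear in both, in order, and the DP table's final entry dp[14][14] is also 7, so no common subsequence is longer.

7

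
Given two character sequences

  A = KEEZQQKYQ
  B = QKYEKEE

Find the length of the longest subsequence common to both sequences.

Taking K (A #1, B #5) → E (A #2, B #6) → E (A #3, B #7) gives a common subsequence of length 3, and the DP table's final entry dp[9][7] is also 3, so no common subsequence is longer.

3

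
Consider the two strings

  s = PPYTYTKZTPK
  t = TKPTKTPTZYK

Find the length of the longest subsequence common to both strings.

6

Let dp[i][j] be the LCS length of the first i characters of s and the first j characters of t. dp[i][j] = dp[i-1][j-1]+1 when the i-th and j-th characters match, else max(dp[i-1][j], dp[i][j-1]).
    ·  T  K  P  T  K  T  P  T  Z  Y  K
 ·  0  0  0  0  0  0  0  0  0  0  0  0
 P  0  0  0  1  1  1  1  1  1  1  1  1
 P  0  0  0  1  1  1  1  2  2  2  2  2
 Y  0  0  0  1  1  1  1  2  2  2  3  3
 T  0  1  1  1  2  2  2  2  3  3  3  3
 Y  0  1  1  1  2  2  2  2  3  3  4  4
 T  0  1  1  1  2  2  3  3  3  3  4  4
 K  0  1  2  2  2  3  3  3  3  3  4  5
 Z  0  1  2  2  2  3  3  3  3  4  4  5
 T  0  1  2  2  3  3  4  4  4  4  4  5
 P  0  1  2  3  3  3  4  5  5  5  5  5
 K  0  1  2  3  3  4  4  5  5  5  5  6
dp[11][11] = 6. One LCS (by backtracking along matches): PTKTPK.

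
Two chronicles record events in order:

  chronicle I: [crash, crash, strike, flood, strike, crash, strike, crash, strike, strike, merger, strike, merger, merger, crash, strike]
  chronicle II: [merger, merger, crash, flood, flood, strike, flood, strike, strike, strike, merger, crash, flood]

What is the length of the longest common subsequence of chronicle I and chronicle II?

8

Taking crash at chronicle I[1]=chronicle II[3], strike at chronicle I[3]=chronicle II[6], flood at chronicle I[4]=chronicle II[7], strike at chronicle I[9]=chronicle II[8], strike at chronicle I[10]=chronicle II[9], strike at chronicle I[12]=chronicle II[10], merger at chronicle I[14]=chronicle II[11], crash at chronicle I[15]=chronicle II[12] gives a common subsequence of length 8. The LCS DP gives dp[16][13] = 8, so this is optimal.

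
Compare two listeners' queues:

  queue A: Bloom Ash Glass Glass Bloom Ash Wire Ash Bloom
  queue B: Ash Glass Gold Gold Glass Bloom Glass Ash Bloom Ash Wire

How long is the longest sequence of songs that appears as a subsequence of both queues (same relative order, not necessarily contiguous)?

Pick Ash [2,1]; then Glass [3,5]; then Glass [4,7]; then Bloom [5,9]; then Ash [6,10]; then Wire [7,11]; all 6 songs appear in both, in order. The LCS DP gives dp[9][11] = 6, so this is optimal.

6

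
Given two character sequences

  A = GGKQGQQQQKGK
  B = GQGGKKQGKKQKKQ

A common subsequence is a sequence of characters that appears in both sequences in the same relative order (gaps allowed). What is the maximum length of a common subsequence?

Taking G (A #1, B #3); then G (A #2, B #4); then K (A #3, B #6); then Q (A #4, B #7); then G (A #5, B #8); then Q (A #9, B #11); then K (A #10, B #12); then K (A #12, B #13) gives a common subsequence of length 8. The LCS DP gives dp[12][14] = 8, so this is optimal.

8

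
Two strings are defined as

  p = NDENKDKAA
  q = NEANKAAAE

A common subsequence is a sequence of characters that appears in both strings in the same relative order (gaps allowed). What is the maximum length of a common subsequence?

6

One common subsequence of length 6: N at p[1]=q[1], then E at p[3]=q[2], then N at p[4]=q[4], then K at p[5]=q[5], then A at p[8]=q[7], then A at p[9]=q[8], and the DP table's final entry dp[9][9] is also 6, so no common subsequence is longer.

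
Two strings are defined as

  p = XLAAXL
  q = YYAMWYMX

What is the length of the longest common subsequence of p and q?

2

Match A [3,3] → X [5,8] — 2 characters in the same relative order in both. dp[6][8] = 2 confirms this is the maximum.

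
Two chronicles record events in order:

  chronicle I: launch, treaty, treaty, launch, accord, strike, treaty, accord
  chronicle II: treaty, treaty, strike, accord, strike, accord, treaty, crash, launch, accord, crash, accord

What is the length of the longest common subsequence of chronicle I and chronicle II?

Pick treaty (chronicle I #2, chronicle II #1) → treaty (chronicle I #3, chronicle II #2) → accord (chronicle I #5, chronicle II #4) → strike (chronicle I #6, chronicle II #5) → treaty (chronicle I #7, chronicle II #7) → accord (chronicle I #8, chronicle II #12); all 6 events appear in both, in order, and the DP table's final entry dp[8][12] is also 6, so no common subsequence is longer.

6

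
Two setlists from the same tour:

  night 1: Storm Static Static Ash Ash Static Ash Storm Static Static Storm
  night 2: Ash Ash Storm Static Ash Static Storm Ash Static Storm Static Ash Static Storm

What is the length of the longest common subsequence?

Pick Storm [1,3], then Static [2,4], then Static [3,6], then Ash [5,8], then Static [6,9], then Storm [8,10], then Static [9,11], then Static [10,13], then Storm [11,14]; all 9 songs appear in both, in order. Since dp[11][14] = 9, nothing longer is possible.

9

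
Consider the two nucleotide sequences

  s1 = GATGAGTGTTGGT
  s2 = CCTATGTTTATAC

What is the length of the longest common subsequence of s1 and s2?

7

Match A (s1 #2, s2 #4), T (s1 #3, s2 #5), G (s1 #6, s2 #6), T (s1 #7, s2 #7), T (s1 #9, s2 #8), T (s1 #10, s2 #9), T (s1 #13, s2 #11) — 7 bases in the same relative order in both. The LCS DP gives dp[13][13] = 7, so this is optimal.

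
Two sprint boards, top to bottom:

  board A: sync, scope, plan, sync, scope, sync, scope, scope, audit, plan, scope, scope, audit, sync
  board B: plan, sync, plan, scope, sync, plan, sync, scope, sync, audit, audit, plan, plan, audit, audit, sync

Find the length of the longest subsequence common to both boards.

Match sync (board A #1, board B #2), then scope (board A #2, board B #4), then plan (board A #3, board B #6), then sync (board A #4, board B #7), then scope (board A #5, board B #8), then sync (board A #6, board B #9), then audit (board A #9, board B #11), then plan (board A #10, board B #13), then audit (board A #13, board B #15), then sync (board A #14, board B #16) — 10 tasks in the same relative order in both. The LCS DP gives dp[14][16] = 10, so this is optimal.

10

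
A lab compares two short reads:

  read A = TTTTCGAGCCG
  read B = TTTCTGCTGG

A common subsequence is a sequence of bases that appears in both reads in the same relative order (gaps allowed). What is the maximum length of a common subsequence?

7

Taking T (read A #1, read B #1) → T (read A #2, read B #2) → T (read A #3, read B #3) → T (read A #4, read B #5) → C (read A #5, read B #7) → G (read A #8, read B #9) → G (read A #11, read B #10) gives a common subsequence of length 7. dp[11][10] = 7 confirms this is the maximum.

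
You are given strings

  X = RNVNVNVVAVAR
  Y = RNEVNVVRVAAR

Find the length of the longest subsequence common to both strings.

Match R [1,1], N [2,2], V [3,4], N [4,5], V [5,6], V [7,7], V [8,9], A [9,10], A [11,11], R [12,12] — 10 characters in the same relative order in both. The LCS DP gives dp[12][12] = 10, so this is optimal.

10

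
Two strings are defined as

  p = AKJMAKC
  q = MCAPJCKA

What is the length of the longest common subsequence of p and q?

Match A at p[1]=q[3], then K at p[2]=q[7], then A at p[5]=q[8] — 3 characters in the same relative order in both, and the DP table's final entry dp[7][8] is also 3, so no common subsequence is longer.

3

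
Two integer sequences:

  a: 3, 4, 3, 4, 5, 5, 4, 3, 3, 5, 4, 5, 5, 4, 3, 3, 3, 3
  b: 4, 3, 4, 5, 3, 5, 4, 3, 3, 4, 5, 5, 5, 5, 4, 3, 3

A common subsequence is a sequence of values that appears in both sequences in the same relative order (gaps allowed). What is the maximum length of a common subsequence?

Taking 4 at a[2]=b[1], 3 at a[3]=b[2], 4 at a[4]=b[3], 5 at a[5]=b[4], 5 at a[6]=b[6], 4 at a[7]=b[7], 3 at a[8]=b[8], 3 at a[9]=b[9], 5 at a[10]=b[12], 5 at a[12]=b[13], 5 at a[13]=b[14], 4 at a[14]=b[15], 3 at a[17]=b[16], 3 at a[18]=b[17] gives a common subsequence of length 14. Since dp[18][17] = 14, nothing longer is possible.

14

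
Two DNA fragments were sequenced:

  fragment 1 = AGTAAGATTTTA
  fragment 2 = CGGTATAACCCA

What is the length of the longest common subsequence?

6

Let dp[i][j] be the LCS length of the first i bases of fragment 1 and the first j bases of fragment 2. dp[i][j] = dp[i-1][j-1]+1 when the i-th and j-th bases match, else max(dp[i-1][j], dp[i][j-1]).
    ·  C  G  G  T  A  T  A  A  C  C  C  A
 ·  0  0  0  0  0  0  0  0  0  0  0  0  0
 A  0  0  0  0  0  1  1  1  1  1  1  1  1
 G  0  0  1  1  1  1  1  1  1  1  1  1  1
 T  0  0  1  1  2  2  2  2  2  2  2  2  2
 A  0  0  1  1  2  3  3  3  3  3  3  3  3
 A  0  0  1  1  2  3  3  4  4  4  4  4  4
 G  0  0  1  2  2  3  3  4  4  4  4  4  4
 A  0  0  1  2  2  3  3  4  5  5  5  5  5
 T  0  0  1  2  3  3  4  4  5  5  5  5  5
 T  0  0  1  2  3  3  4  4  5  5  5  5  5
 T  0  0  1  2  3  3  4  4  5  5  5  5  5
 T  0  0  1  2  3  3  4  4  5  5  5  5  5
 A  0  0  1  2  3  4  4  5  5  5  5  5  6
dp[12][12] = 6. One LCS (by backtracking along matches): GTAAAA.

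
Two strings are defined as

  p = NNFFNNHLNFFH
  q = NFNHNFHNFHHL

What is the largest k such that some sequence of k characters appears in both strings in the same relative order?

One common subsequence of length 8: N [2,1], F [4,2], N [5,3], N [6,5], H [7,7], N [9,8], F [10,9], H [12,11]. Since dp[12][12] = 8, nothing longer is possible.

8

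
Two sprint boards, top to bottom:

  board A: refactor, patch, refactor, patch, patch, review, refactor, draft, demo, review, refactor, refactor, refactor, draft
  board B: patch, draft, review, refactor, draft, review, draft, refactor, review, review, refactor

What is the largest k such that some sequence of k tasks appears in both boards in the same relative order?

Pick patch [2,1]; then review [6,3]; then refactor [7,4]; then draft [8,5]; then review [10,6]; then refactor [11,8]; then refactor [13,11]; all 7 tasks appear in both, in order, and the DP table's final entry dp[14][11] is also 7, so no common subsequence is longer.

7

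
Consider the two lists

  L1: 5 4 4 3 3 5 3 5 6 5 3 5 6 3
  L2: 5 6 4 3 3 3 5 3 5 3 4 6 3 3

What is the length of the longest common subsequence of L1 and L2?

Taking 5 (L1 #1, L2 #1) → 4 (L1 #2, L2 #3) → 3 (L1 #4, L2 #5) → 3 (L1 #5, L2 #6) → 5 (L1 #6, L2 #7) → 3 (L1 #7, L2 #8) → 5 (L1 #8, L2 #9) → 6 (L1 #9, L2 #12) → 3 (L1 #11, L2 #13) → 3 (L1 #14, L2 #14) gives a common subsequence of length 10. Since dp[14][14] = 10, nothing longer is possible.

10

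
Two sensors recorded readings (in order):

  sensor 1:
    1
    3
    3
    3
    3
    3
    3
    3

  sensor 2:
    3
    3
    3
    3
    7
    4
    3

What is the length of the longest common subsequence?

5

Match 3 [2,1] → 3 [3,2] → 3 [4,3] → 3 [5,4] → 3 [8,7] — 5 values in the same relative order in both. dp[8][7] = 5 confirms this is the maximum.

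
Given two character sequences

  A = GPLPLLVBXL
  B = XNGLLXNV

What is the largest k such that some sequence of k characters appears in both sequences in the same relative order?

4

Pick G (A #1, B #3), L (A #3, B #4), L (A #5, B #5), V (A #7, B #8); all 4 characters appear in both, in order, and the DP table's final entry dp[10][8] is also 4, so no common subsequence is longer.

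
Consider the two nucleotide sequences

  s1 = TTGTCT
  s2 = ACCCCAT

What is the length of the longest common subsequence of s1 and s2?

Let dp[i][j] be the LCS length of the first i bases of s1 and the first j bases of s2. dp[i][j] = dp[i-1][j-1]+1 when the i-th and j-th bases match, else max(dp[i-1][j], dp[i][j-1]).
    ·  A  C  C  C  C  A  T
 ·  0  0  0  0  0  0  0  0
 T  0  0  0  0  0  0  0  1
 T  0  0  0  0  0  0  0  1
 G  0  0  0  0  0  0  0  1
 T  0  0  0  0  0  0  0  1
 C  0  0  1  1  1  1  1  1
 T  0  0  1  1  1  1  1  2
dp[6][7] = 2. One LCS (by backtracking along matches): CT.

2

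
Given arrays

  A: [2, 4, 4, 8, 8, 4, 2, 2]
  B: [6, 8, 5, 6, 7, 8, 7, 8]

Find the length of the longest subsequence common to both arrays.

2

Pick 8 [4,6], 8 [5,8]; all 2 values appear in both, in order. Since dp[8][8] = 2, nothing longer is possible.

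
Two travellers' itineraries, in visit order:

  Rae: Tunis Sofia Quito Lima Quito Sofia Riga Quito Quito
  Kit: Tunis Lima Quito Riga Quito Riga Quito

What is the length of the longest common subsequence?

6

Match Tunis at Rae[1]=Kit[1]; then Lima at Rae[4]=Kit[2]; then Quito at Rae[5]=Kit[3]; then Riga at Rae[7]=Kit[4]; then Quito at Rae[8]=Kit[5]; then Quito at Rae[9]=Kit[7] — 6 stops in the same relative order in both. The LCS DP gives dp[9][7] = 6, so this is optimal.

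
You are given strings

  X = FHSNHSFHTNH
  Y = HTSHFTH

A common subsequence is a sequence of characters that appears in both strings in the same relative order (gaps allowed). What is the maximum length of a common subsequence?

One common subsequence of length 6: H at X[2]=Y[1]; then S at X[3]=Y[3]; then H at X[5]=Y[4]; then F at X[7]=Y[5]; then T at X[9]=Y[6]; then H at X[11]=Y[7]. The LCS DP gives dp[11][7] = 6, so this is optimal.

6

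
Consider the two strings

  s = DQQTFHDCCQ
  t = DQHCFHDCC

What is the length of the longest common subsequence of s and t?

One common subsequence of length 7: D (s #1, t #1), Q (s #2, t #2), F (s #5, t #5), H (s #6, t #6), D (s #7, t #7), C (s #8, t #8), C (s #9, t #9), and the DP table's final entry dp[10][9] is also 7, so no common subsequence is longer.

7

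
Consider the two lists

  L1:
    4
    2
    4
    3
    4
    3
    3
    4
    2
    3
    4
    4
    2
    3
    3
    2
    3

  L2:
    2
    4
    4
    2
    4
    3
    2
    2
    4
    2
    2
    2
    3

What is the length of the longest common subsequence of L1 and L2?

9

Match 4 [1,3], 2 [2,4], 4 [3,5], 3 [4,6], 4 [8,9], 2 [9,10], 2 [13,11], 2 [16,12], 3 [17,13] — 9 values in the same relative order in both, and the DP table's final entry dp[17][13] is also 9, so no common subsequence is longer.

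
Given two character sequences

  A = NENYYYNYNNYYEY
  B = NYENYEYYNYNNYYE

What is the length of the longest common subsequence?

13

Pick N [1,1]; then E [2,3]; then N [3,4]; then Y [4,5]; then Y [5,7]; then Y [6,8]; then N [7,9]; then Y [8,10]; then N [9,11]; then N [10,12]; then Y [11,13]; then Y [12,14]; then E [13,15]; all 13 characters appear in both, in order, and the DP table's final entry dp[14][15] is also 13, so no common subsequence is longer.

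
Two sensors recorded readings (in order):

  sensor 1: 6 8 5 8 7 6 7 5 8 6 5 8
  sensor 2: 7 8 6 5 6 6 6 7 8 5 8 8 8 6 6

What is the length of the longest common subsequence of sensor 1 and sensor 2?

7

One common subsequence of length 7: 6 (sensor 1 #1, sensor 2 #3); then 5 (sensor 1 #3, sensor 2 #4); then 6 (sensor 1 #6, sensor 2 #7); then 7 (sensor 1 #7, sensor 2 #8); then 5 (sensor 1 #8, sensor 2 #10); then 8 (sensor 1 #9, sensor 2 #13); then 6 (sensor 1 #10, sensor 2 #15). Since dp[12][15] = 7, nothing longer is possible.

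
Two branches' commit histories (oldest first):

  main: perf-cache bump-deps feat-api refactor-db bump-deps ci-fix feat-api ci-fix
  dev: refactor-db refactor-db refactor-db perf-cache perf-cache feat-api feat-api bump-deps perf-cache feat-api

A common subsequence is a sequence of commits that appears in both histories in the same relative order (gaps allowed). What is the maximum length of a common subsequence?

One common subsequence of length 4: perf-cache (main #1, dev #5); then feat-api (main #3, dev #7); then bump-deps (main #5, dev #8); then feat-api (main #7, dev #10). Since dp[8][10] = 4, nothing longer is possible.

4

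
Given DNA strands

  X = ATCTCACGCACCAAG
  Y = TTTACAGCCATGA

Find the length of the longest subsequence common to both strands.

Pick T [2,2]; then T [4,3]; then C [5,5]; then A [6,6]; then G [8,7]; then C [11,8]; then C [12,9]; then A [13,10]; then A [14,13]; all 9 bases appear in both, in order. dp[15][13] = 9 confirms this is the maximum.

9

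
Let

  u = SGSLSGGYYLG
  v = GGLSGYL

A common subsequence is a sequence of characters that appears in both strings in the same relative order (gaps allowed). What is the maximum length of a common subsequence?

6

Let dp[i][j] be the LCS length of the first i characters of u and the first j characters of v. dp[i][j] = dp[i-1][j-1]+1 when the i-th and j-th characters match, else max(dp[i-1][j], dp[i][j-1]).
    ·  G  G  L  S  G  Y  L
 ·  0  0  0  0  0  0  0  0
 S  0  0  0  0  1  1  1  1
 G  0  1  1  1  1  2  2  2
 S  0  1  1  1  2  2  2  2
 L  0  1  1  2  2  2  2  3
 S  0  1  1  2  3  3  3  3
 G  0  1  2  2  3  4  4  4
 G  0  1  2  2  3  4  4  4
 Y  0  1  2  2  3  4  5  5
 Y  0  1  2  2  3  4  5  5
 L  0  1  2  3  3  4  5  6
 G  0  1  2  3  3  4  5  6
dp[11][7] = 6. One LCS (by backtracking along matches): GLSGYL.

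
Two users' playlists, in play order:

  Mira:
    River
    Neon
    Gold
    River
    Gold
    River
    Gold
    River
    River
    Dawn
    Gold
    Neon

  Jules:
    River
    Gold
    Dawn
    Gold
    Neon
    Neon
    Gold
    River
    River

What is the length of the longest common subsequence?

6

Match River (Mira #1, Jules #1) → Gold (Mira #3, Jules #2) → Gold (Mira #5, Jules #4) → Gold (Mira #7, Jules #7) → River (Mira #8, Jules #8) → River (Mira #9, Jules #9) — 6 songs in the same relative order in both. Since dp[12][9] = 6, nothing longer is possible.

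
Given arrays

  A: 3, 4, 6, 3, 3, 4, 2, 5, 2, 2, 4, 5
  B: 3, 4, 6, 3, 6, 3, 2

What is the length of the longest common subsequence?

6

Let dp[i][j] be the LCS length of the first i values of A and the first j values of B. dp[i][j] = dp[i-1][j-1]+1 when the i-th and j-th values match, else max(dp[i-1][j], dp[i][j-1]).
    ·  3  4  6  3  6  3  2
 ·  0  0  0  0  0  0  0  0
 3  0  1  1  1  1  1  1  1
 4  0  1  2  2  2  2  2  2
 6  0  1  2  3  3  3  3  3
 3  0  1  2  3  4  4  4  4
 3  0  1  2  3  4  4  5  5
 4  0  1  2  3  4  4  5  5
 2  0  1  2  3  4  4  5  6
 5  0  1  2  3  4  4  5  6
 2  0  1  2  3  4  4  5  6
 2  0  1  2  3  4  4  5  6
 4  0  1  2  3  4  4  5  6
 5  0  1  2  3  4  4  5  6
dp[12][7] = 6. One LCS (by backtracking along matches): 3, 4, 6, 3, 3, 2.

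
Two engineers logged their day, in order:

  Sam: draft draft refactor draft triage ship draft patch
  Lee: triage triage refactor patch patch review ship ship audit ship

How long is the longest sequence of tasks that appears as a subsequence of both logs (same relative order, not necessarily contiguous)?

2

One common subsequence of length 2: refactor [3,3], then ship [6,10], and the DP table's final entry dp[8][10] is also 2, so no common subsequence is longer.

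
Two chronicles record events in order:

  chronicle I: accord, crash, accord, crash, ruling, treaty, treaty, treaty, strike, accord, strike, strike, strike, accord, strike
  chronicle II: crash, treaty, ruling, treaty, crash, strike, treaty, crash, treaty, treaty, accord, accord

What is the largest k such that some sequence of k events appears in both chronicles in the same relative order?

Match crash [2,1], then crash [4,5], then treaty [6,7], then treaty [7,9], then treaty [8,10], then accord [10,11], then accord [14,12] — 7 events in the same relative order in both, and the DP table's final entry dp[15][12] is also 7, so no common subsequence is longer.

7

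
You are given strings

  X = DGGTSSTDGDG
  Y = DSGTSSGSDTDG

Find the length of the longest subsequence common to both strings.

Let dp[i][j] be the LCS length of the first i characters of X and the first j characters of Y. dp[i][j] = dp[i-1][j-1]+1 when the i-th and j-th characters match, else max(dp[i-1][j], dp[i][j-1]).
    ·  D  S  G  T  S  S  G  S  D  T  D  G
 ·  0  0  0  0  0  0  0  0  0  0  0  0  0
 D  0  1  1  1  1  1  1  1  1  1  1  1  1
 G  0  1  1  2  2  2  2  2  2  2  2  2  2
 G  0  1  1  2  2  2  2  3  3  3  3  3  3
 T  0  1  1  2  3  3  3  3  3  3  4  4  4
 S  0  1  2  2  3  4  4  4  4  4  4  4  4
 S  0  1  2  2  3  4  5  5  5  5  5  5  5
 T  0  1  2  2  3  4  5  5  5  5  6  6  6
 D  0  1  2  2  3  4  5  5  5  6  6  7  7
 G  0  1  2  3  3  4  5  6  6  6  6  7  8
 D  0  1  2  3  3  4  5  6  6  7  7  7  8
 G  0  1  2  3  3  4  5  6  6  7  7  7  8
dp[11][12] = 8. One LCS (by backtracking along matches): DGTSSTDG.

8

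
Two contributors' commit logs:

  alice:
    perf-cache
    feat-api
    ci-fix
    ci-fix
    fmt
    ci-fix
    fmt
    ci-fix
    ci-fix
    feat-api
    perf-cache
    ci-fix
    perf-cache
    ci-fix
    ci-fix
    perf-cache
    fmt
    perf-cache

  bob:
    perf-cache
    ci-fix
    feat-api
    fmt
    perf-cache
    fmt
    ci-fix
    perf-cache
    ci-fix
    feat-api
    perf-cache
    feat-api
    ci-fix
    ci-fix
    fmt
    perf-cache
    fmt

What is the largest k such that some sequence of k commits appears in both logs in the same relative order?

12

One common subsequence of length 12: perf-cache (alice #1, bob #1), feat-api (alice #2, bob #3), fmt (alice #5, bob #4), fmt (alice #7, bob #6), ci-fix (alice #8, bob #7), ci-fix (alice #9, bob #9), feat-api (alice #10, bob #10), perf-cache (alice #11, bob #11), ci-fix (alice #12, bob #13), ci-fix (alice #14, bob #14), perf-cache (alice #16, bob #16), fmt (alice #17, bob #17), and the DP table's final entry dp[18][17] is also 12, so no common subsequence is longer.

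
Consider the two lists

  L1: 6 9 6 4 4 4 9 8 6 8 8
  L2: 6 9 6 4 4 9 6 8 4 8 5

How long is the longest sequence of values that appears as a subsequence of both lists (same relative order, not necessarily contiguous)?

Let dp[i][j] be the LCS length of the first i values of L1 and the first j values of L2. dp[i][j] = dp[i-1][j-1]+1 when the i-th and j-th values match, else max(dp[i-1][j], dp[i][j-1]).
    ·  6  9  6  4  4  9  6  8  4  8  5
 ·  0  0  0  0  0  0  0  0  0  0  0  0
 6  0  1  1  1  1  1  1  1  1  1  1  1
 9  0  1  2  2  2  2  2  2  2  2  2  2
 6  0  1  2  3  3  3  3  3  3  3  3  3
 4  0  1  2  3  4  4  4  4  4  4  4  4
 4  0  1  2  3  4  5  5  5  5  5  5  5
 4  0  1  2  3  4  5  5  5  5  6  6  6
 9  0  1  2  3  4  5  6  6  6  6  6  6
 8  0  1  2  3  4  5  6  6  7  7  7  7
 6  0  1  2  3  4  5  6  7  7  7  7  7
 8  0  1  2  3  4  5  6  7  8  8  8  8
 8  0  1  2  3  4  5  6  7  8  8  9  9
dp[11][11] = 9. One LCS (by backtracking along matches): 6, 9, 6, 4, 4, 9, 6, 8, 8.

9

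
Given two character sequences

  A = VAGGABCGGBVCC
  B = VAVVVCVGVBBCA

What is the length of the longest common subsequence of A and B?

Taking V [1,1] → A [2,2] → G [3,8] → B [6,10] → B [10,11] → C [12,12] gives a common subsequence of length 6, and the DP table's final entry dp[13][13] is also 6, so no common subsequence is longer.

6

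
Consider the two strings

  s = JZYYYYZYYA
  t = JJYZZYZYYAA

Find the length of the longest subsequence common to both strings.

7

Let dp[i][j] be the LCS length of the first i characters of s and the first j characters of t. dp[i][j] = dp[i-1][j-1]+1 when the i-th and j-th characters match, else max(dp[i-1][j], dp[i][j-1]).
    ·  J  J  Y  Z  Z  Y  Z  Y  Y  A  A
 ·  0  0  0  0  0  0  0  0  0  0  0  0
 J  0  1  1  1  1  1  1  1  1  1  1  1
 Z  0  1  1  1  2  2  2  2  2  2  2  2
 Y  0  1  1  2  2  2  3  3  3  3  3  3
 Y  0  1  1  2  2  2  3  3  4  4  4  4
 Y  0  1  1  2  2  2  3  3  4  5  5  5
 Y  0  1  1  2  2  2  3  3  4  5  5  5
 Z  0  1  1  2  3  3  3  4  4  5  5  5
 Y  0  1  1  2  3  3  4  4  5  5  5  5
 Y  0  1  1  2  3  3  4  4  5  6  6  6
 A  0  1  1  2  3  3  4  4  5  6  7  7
dp[10][11] = 7. One LCS (by backtracking along matches): JZYZYYA.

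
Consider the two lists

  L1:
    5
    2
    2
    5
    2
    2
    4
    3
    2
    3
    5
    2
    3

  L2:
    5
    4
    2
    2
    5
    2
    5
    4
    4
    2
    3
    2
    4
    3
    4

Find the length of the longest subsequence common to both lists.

Pick 5 [1,1] → 2 [2,3] → 2 [3,4] → 5 [4,5] → 2 [5,6] → 4 [7,9] → 2 [9,10] → 3 [10,11] → 2 [12,12] → 3 [13,14]; all 10 values appear in both, in order. dp[13][15] = 10 confirms this is the maximum.

10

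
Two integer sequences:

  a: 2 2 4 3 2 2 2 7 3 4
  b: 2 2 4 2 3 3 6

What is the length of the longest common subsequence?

5

Let dp[i][j] be the LCS length of the first i values of a and the first j values of b. dp[i][j] = dp[i-1][j-1]+1 when the i-th and j-th values match, else max(dp[i-1][j], dp[i][j-1]).
    ·  2  2  4  2  3  3  6
 ·  0  0  0  0  0  0  0  0
 2  0  1  1  1  1  1  1  1
 2  0  1  2  2  2  2  2  2
 4  0  1  2  3  3  3  3  3
 3  0  1  2  3  3  4  4  4
 2  0  1  2  3  4  4  4  4
 2  0  1  2  3  4  4  4  4
 2  0  1  2  3  4  4  4  4
 7  0  1  2  3  4  4  4  4
 3  0  1  2  3  4  5  5  5
 4  0  1  2  3  4  5  5  5
dp[10][7] = 5. One LCS (by backtracking along matches): 2, 2, 4, 3, 3.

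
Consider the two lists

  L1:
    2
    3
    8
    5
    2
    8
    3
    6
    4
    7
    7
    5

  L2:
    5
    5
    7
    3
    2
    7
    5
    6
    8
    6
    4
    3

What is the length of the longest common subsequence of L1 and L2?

Match 2 [1,5], 5 [4,7], 8 [6,9], 6 [8,10], 4 [9,11] — 5 values in the same relative order in both. Since dp[12][12] = 5, nothing longer is possible.

5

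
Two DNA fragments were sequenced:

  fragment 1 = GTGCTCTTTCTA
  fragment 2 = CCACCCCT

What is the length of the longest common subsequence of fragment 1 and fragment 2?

4

Let dp[i][j] be the LCS length of the first i bases of fragment 1 and the first j bases of fragment 2. dp[i][j] = dp[i-1][j-1]+1 when the i-th and j-th bases match, else max(dp[i-1][j], dp[i][j-1]).
    ·  C  C  A  C  C  C  C  T
 ·  0  0  0  0  0  0  0  0  0
 G  0  0  0  0  0  0  0  0  0
 T  0  0  0  0  0  0  0  0  1
 G  0  0  0  0  0  0  0  0  1
 C  0  1  1  1  1  1  1  1  1
 T  0  1  1  1  1  1  1  1  2
 C  0  1  2  2  2  2  2  2  2
 T  0  1  2  2  2  2  2  2  3
 T  0  1  2  2  2  2  2  2  3
 T  0  1  2  2  2  2  2  2  3
 C  0  1  2  2  3  3  3  3  3
 T  0  1  2  2  3  3  3  3  4
 A  0  1  2  3  3  3  3  3  4
dp[12][8] = 4. One LCS (by backtracking along matches): CCCT.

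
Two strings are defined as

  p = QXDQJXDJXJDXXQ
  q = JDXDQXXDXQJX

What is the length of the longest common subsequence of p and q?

Taking X (p #2, q #3), then D (p #3, q #4), then Q (p #4, q #5), then X (p #6, q #7), then D (p #7, q #8), then X (p #9, q #9), then J (p #10, q #11), then X (p #13, q #12) gives a common subsequence of length 8, and the DP table's final entry dp[14][12] is also 8, so no common subsequence is longer.

8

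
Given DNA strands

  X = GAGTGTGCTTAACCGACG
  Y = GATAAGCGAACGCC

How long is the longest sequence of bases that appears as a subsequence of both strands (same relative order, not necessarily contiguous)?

One common subsequence of length 10: G (X #1, Y #1) → A (X #2, Y #2) → T (X #4, Y #3) → G (X #5, Y #6) → G (X #7, Y #8) → A (X #11, Y #9) → A (X #12, Y #10) → C (X #13, Y #11) → C (X #14, Y #13) → C (X #17, Y #14). Since dp[18][14] = 10, nothing longer is possible.

10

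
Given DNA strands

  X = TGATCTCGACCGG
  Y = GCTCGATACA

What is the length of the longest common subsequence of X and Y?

Let dp[i][j] be the LCS length of the first i bases of X and the first j bases of Y. dp[i][j] = dp[i-1][j-1]+1 when the i-th and j-th bases match, else max(dp[i-1][j], dp[i][j-1]).
    ·  G  C  T  C  G  A  T  A  C  A
 ·  0  0  0  0  0  0  0  0  0  0  0
 T  0  0  0  1  1  1  1  1  1  1  1
 G  0  1  1  1  1  2  2  2  2  2  2
 A  0  1  1  1  1  2  3  3  3  3  3
 T  0  1  1  2  2  2  3  4  4  4  4
 C  0  1  2  2  3  3  3  4  4  5  5
 T  0  1  2  3  3  3  3  4  4  5  5
 C  0  1  2  3  4  4  4  4  4  5  5
 G  0  1  2  3  4  5  5  5  5  5  5
 A  0  1  2  3  4  5  6  6  6  6  6
 C  0  1  2  3  4  5  6  6  6  7  7
 C  0  1  2  3  4  5  6  6  6  7  7
 G  0  1  2  3  4  5  6  6  6  7  7
 G  0  1  2  3  4  5  6  6  6  7  7
dp[13][10] = 7. One LCS (by backtracking along matches): GCTCGAC.

7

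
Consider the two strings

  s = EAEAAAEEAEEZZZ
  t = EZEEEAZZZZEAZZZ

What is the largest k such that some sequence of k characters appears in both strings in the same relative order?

9

Pick E at s[1]=t[1]; then E at s[3]=t[3]; then E at s[7]=t[4]; then E at s[8]=t[5]; then A at s[9]=t[6]; then E at s[10]=t[11]; then Z at s[12]=t[13]; then Z at s[13]=t[14]; then Z at s[14]=t[15]; all 9 characters appear in both, in order. dp[14][15] = 9 confirms this is the maximum.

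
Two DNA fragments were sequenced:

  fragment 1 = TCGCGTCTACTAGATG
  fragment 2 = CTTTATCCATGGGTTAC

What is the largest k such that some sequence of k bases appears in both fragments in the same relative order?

8

Pick T at fragment 1[1]=fragment 2[6], then C at fragment 1[2]=fragment 2[8], then G at fragment 1[3]=fragment 2[12], then G at fragment 1[5]=fragment 2[13], then T at fragment 1[6]=fragment 2[14], then T at fragment 1[8]=fragment 2[15], then A at fragment 1[9]=fragment 2[16], then C at fragment 1[10]=fragment 2[17]; all 8 bases appear in both, in order. The LCS DP gives dp[16][17] = 8, so this is optimal.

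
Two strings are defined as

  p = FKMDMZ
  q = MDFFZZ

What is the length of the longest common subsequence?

3

Let dp[i][j] be the LCS length of the first i characters of p and the first j characters of q. dp[i][j] = dp[i-1][j-1]+1 when the i-th and j-th characters match, else max(dp[i-1][j], dp[i][j-1]).
    ·  M  D  F  F  Z  Z
 ·  0  0  0  0  0  0  0
 F  0  0  0  1  1  1  1
 K  0  0  0  1  1  1  1
 M  0  1  1  1  1  1  1
 D  0  1  2  2  2  2  2
 M  0  1  2  2  2  2  2
 Z  0  1  2  2  2  3  3
dp[6][6] = 3. One LCS (by backtracking along matches): MDZ.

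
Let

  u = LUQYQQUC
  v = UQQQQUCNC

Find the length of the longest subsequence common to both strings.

Match U at u[2]=v[1]; then Q at u[3]=v[3]; then Q at u[5]=v[4]; then Q at u[6]=v[5]; then U at u[7]=v[6]; then C at u[8]=v[9] — 6 characters in the same relative order in both, and the DP table's final entry dp[8][9] is also 6, so no common subsequence is longer.

6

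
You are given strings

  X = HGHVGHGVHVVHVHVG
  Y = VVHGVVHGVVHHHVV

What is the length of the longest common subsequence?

Taking H [1,3]; then G [2,4]; then V [4,6]; then H [6,7]; then G [7,8]; then V [8,10]; then H [9,12]; then H [12,13]; then V [13,14]; then V [15,15] gives a common subsequence of length 10, and the DP table's final entry dp[16][15] is also 10, so no common subsequence is longer.

10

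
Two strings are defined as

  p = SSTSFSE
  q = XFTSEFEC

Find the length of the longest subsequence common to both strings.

Let dp[i][j] be the LCS length of the first i characters of p and the first j characters of q. dp[i][j] = dp[i-1][j-1]+1 when the i-th and j-th characters match, else max(dp[i-1][j], dp[i][j-1]).
    ·  X  F  T  S  E  F  E  C
 ·  0  0  0  0  0  0  0  0  0
 S  0  0  0  0  1  1  1  1  1
 S  0  0  0  0  1  1  1  1  1
 T  0  0  0  1  1  1  1  1  1
 S  0  0  0  1  2  2  2  2  2
 F  0  0  1  1  2  2  3  3  3
 S  0  0  1  1  2  2  3  3  3
 E  0  0  1  1  2  3  3  4  4
dp[7][8] = 4. One LCS (by backtracking along matches): TSFE.

4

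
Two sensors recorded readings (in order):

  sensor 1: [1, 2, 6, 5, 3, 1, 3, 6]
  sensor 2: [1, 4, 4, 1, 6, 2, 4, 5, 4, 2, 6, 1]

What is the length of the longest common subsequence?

4

Let dp[i][j] be the LCS length of the first i values of sensor 1 and the first j values of sensor 2. dp[i][j] = dp[i-1][j-1]+1 when the i-th and j-th values match, else max(dp[i-1][j], dp[i][j-1]).
    ·  1  4  4  1  6  2  4  5  4  2  6  1
 ·  0  0  0  0  0  0  0  0  0  0  0  0  0
 1  0  1  1  1  1  1  1  1  1  1  1  1  1
 2  0  1  1  1  1  1  2  2  2  2  2  2  2
 6  0  1  1  1  1  2  2  2  2  2  2  3  3
 5  0  1  1  1  1  2  2  2  3  3  3  3  3
 3  0  1  1  1  1  2  2  2  3  3  3  3  3
 1  0  1  1  1  2  2  2  2  3  3  3  3  4
 3  0  1  1  1  2  2  2  2  3  3  3  3  4
 6  0  1  1  1  2  3  3  3  3  3  3  4  4
dp[8][12] = 4. One LCS (by backtracking along matches): 1, 2, 6, 1.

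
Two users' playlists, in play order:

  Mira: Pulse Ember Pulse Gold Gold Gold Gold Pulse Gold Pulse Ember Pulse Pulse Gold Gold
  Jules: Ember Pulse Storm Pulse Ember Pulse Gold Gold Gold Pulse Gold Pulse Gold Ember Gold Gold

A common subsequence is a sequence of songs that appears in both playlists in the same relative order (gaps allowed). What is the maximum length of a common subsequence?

One common subsequence of length 12: Pulse (Mira #1, Jules #4); then Ember (Mira #2, Jules #5); then Pulse (Mira #3, Jules #6); then Gold (Mira #4, Jules #7); then Gold (Mira #5, Jules #8); then Gold (Mira #6, Jules #9); then Gold (Mira #7, Jules #11); then Pulse (Mira #8, Jules #12); then Gold (Mira #9, Jules #13); then Ember (Mira #11, Jules #14); then Gold (Mira #14, Jules #15); then Gold (Mira #15, Jules #16), and the DP table's final entry dp[15][16] is also 12, so no common subsequence is longer.

12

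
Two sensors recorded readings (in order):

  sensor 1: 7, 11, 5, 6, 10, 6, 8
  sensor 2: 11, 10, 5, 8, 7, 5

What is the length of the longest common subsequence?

3

Match 11 at sensor 1[2]=sensor 2[1], then 5 at sensor 1[3]=sensor 2[3], then 8 at sensor 1[7]=sensor 2[4] — 3 values in the same relative order in both. dp[7][6] = 3 confirms this is the maximum.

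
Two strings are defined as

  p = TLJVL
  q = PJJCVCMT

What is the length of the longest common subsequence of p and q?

Let dp[i][j] be the LCS length of the first i characters of p and the first j characters of q. dp[i][j] = dp[i-1][j-1]+1 when the i-th and j-th characters match, else max(dp[i-1][j], dp[i][j-1]).
    ·  P  J  J  C  V  C  M  T
 ·  0  0  0  0  0  0  0  0  0
 T  0  0  0  0  0  0  0  0  1
 L  0  0  0  0  0  0  0  0  1
 J  0  0  1  1  1  1  1  1  1
 V  0  0  1  1  1  2  2  2  2
 L  0  0  1  1  1  2  2  2  2
dp[5][8] = 2. One LCS (by backtracking along matches): JV.

2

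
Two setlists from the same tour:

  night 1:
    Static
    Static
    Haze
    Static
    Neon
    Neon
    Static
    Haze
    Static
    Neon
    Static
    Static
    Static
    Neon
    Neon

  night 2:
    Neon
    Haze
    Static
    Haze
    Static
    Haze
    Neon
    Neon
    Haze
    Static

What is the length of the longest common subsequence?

7

One common subsequence of length 7: Static at night 1[1]=night 2[3] → Static at night 1[2]=night 2[5] → Haze at night 1[3]=night 2[6] → Neon at night 1[5]=night 2[7] → Neon at night 1[6]=night 2[8] → Haze at night 1[8]=night 2[9] → Static at night 1[13]=night 2[10]. dp[15][10] = 7 confirms this is the maximum.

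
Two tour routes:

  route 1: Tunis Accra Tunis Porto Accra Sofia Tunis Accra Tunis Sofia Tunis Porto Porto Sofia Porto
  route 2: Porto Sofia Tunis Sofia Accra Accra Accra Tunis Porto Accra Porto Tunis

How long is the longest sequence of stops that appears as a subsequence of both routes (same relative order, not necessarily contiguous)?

Match Tunis (route 1 #1, route 2 #3) → Accra (route 1 #2, route 2 #5) → Accra (route 1 #5, route 2 #6) → Accra (route 1 #8, route 2 #7) → Tunis (route 1 #11, route 2 #8) → Porto (route 1 #12, route 2 #9) → Porto (route 1 #13, route 2 #11) — 7 stops in the same relative order in both. Since dp[15][12] = 7, nothing longer is possible.

7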